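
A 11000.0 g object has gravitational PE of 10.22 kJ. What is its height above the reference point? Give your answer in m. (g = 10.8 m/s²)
PE = mgh → h = PE/(mg) = 1.022e+04 J / (11 kg × 10.8 m/s²) = 86.03 m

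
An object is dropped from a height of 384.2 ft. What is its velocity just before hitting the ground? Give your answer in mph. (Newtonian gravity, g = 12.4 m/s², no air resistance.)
v = √(2gh) (with unit conversion) = 120.5 mph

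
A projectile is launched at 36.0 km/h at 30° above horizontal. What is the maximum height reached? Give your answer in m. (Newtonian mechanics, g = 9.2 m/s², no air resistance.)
H = v₀²sin²(θ)/(2g) (with unit conversion) = 1.359 m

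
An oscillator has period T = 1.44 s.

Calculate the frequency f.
f = 1/T = 1/1.44 = 0.6944 Hz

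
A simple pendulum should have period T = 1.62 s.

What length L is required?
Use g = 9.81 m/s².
T = 2π√(L/g) → L = g(T/2π)² = 9.81×(1.62/2π)² = 0.6521 m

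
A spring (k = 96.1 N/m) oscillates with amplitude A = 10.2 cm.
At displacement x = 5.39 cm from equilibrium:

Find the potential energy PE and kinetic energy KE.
E_total = ½kA² = ½×96.1×(0.102)² = 0.4999 J
PE = ½kx² = ½×96.1×(0.0539)² = 0.1396 J
KE = E_total − PE = 0.3603 J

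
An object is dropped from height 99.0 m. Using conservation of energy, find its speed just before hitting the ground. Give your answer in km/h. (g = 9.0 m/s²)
mgh = ½mv² → v = √(2gh) = √(2×9.0×99) = 42.21 m/s = 152.0 km/h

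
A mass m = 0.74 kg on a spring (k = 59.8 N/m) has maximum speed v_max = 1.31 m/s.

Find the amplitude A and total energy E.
½mv²_max = ½kA² → A = v_max√(m/k) = 1.31×√(0.74/59.8) = 0.1457 m = 14.57 cm
E = ½mv²_max = ½×0.74×1.31² = 0.635 J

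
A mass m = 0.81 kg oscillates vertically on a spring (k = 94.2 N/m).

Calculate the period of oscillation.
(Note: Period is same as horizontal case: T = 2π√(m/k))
T = 2π√(m/k) = 2π√(0.81/94.2) = 0.5826 s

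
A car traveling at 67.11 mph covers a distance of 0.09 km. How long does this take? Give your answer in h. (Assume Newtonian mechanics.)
t = d/v (with unit conversion) = 0.0008333 h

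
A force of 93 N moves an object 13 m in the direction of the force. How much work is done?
W = Fd = 93×13 = 1209.0 J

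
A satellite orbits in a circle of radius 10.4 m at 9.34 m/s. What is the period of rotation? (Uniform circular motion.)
T = 2πr/v = 2π×10.4/9.34 = 7.0 s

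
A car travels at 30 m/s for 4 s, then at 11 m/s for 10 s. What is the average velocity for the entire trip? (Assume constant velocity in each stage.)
d₁ = v₁t₁ = 30 × 4 = 120 m
d₂ = v₂t₂ = 11 × 10 = 110 m
d_total = 230 m, t_total = 14 s
v_avg = d_total/t_total = 230/14 = 16.43 m/s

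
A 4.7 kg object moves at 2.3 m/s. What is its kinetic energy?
KE = ½mv² = ½×4.7×2.3² = 12.4315 J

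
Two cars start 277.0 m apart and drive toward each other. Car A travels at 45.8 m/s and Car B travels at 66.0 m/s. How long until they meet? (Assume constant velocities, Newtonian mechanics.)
Combined speed: v_combined = 45.8 + 66.0 = 111.8 m/s
Time to meet: t = d/111.8 = 277.0/111.8 = 2.48 s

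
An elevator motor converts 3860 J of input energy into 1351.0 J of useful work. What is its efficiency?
η = W_out/W_in = 1351.0/3860 = 0.35 = 35.0%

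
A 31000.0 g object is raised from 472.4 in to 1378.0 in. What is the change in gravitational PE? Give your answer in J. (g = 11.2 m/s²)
ΔPE = mg(h₂ − h₁) = 31 kg × 11.2 m/s² × (35 − 12) m = 7986 J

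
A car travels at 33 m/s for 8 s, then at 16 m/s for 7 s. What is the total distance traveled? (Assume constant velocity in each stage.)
d₁ = v₁t₁ = 33 × 8 = 264 m
d₂ = v₂t₂ = 16 × 7 = 112 m
d_total = 264 + 112 = 376 m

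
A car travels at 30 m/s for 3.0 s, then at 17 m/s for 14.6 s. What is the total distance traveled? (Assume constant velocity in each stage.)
d₁ = v₁t₁ = 30 × 3.0 = 90 m
d₂ = v₂t₂ = 17 × 14.6 = 248.2 m
d_total = 90 + 248.2 = 338.2 m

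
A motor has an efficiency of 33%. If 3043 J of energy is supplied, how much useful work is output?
W_out = η × W_in = 0.33 × 3043 = 1004.2 J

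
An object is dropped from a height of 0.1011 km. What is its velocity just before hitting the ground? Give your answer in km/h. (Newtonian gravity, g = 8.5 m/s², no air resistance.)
v = √(2gh) (with unit conversion) = 149.2 km/h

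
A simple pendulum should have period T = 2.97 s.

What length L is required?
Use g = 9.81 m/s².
T = 2π√(L/g) → L = g(T/2π)² = 9.81×(2.97/2π)² = 2.192 m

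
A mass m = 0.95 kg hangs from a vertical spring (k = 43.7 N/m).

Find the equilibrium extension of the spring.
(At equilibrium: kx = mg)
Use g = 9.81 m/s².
x_eq = mg/k = 0.95×9.81/43.7 = 0.2133 m = 21.33 cm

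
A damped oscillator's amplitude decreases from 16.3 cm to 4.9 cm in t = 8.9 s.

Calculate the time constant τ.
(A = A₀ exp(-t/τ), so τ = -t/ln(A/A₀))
A/A₀ = 4.9/16.3 = 0.3006; ln(A/A₀) = -1.202
τ = −t/ln(A/A₀) = −8.9/-1.202 = 7.405 s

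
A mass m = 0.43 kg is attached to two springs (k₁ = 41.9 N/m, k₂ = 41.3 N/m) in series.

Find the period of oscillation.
k_eq = k₁k₂/(k₁+k₂) = 20.8 N/m
T = 2π√(m/k_eq) = 2π√(0.43/20.8) = 0.9034 s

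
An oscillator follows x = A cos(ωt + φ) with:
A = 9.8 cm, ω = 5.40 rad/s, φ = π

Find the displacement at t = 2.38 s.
x = A cos(ωt + φ) = 9.8×cos(5.4×2.38 + π) = -9.403 cm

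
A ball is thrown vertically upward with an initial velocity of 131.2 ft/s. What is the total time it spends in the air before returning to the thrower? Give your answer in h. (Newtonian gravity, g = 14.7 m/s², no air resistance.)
t_total = 2v₀/g (with unit conversion) = 0.001511 h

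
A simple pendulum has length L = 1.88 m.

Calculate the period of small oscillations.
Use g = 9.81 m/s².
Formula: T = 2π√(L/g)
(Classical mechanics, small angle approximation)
T = 2π√(L/g) = 2π√(1.88/9.81) = 2.751 s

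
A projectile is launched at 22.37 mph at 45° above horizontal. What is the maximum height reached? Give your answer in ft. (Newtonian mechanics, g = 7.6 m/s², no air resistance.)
H = v₀²sin²(θ)/(2g) (with unit conversion) = 10.79 ft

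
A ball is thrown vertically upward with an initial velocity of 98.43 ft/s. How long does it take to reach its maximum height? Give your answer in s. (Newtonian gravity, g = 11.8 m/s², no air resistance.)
t_up = v₀/g (with unit conversion) = 2.542 s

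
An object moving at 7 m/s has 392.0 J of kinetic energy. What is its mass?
KE = ½mv² → m = 2KE/v² = 2×392.0/7² = 16.0 kg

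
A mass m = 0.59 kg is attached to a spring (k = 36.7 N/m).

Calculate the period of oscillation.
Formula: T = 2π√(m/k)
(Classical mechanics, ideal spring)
T = 2π√(m/k) = 2π√(0.59/36.7) = 0.7967 s; f = 1/T = 1.255 Hz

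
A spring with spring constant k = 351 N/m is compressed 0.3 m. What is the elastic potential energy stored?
PE = ½kx² = ½×351×0.3² = 15.79 J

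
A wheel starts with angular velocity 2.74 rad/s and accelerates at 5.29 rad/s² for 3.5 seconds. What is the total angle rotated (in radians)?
θ = ω₀t + ½αt² = 2.74×3.5 + ½×5.29×3.5² = 41.99 rad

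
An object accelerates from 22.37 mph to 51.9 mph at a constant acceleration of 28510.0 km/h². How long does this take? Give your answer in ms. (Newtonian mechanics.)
t = (v - v₀)/a (with unit conversion) = 6001.0 ms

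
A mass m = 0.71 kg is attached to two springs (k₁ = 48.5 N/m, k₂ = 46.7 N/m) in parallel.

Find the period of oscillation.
k_eq = k₁+k₂ = 95.2 N/m
T = 2π√(m/k_eq) = 2π√(0.71/95.2) = 0.5426 s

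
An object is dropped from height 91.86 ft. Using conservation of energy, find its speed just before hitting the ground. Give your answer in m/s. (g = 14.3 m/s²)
mgh = ½mv² → v = √(2gh) = √(2×14.3×28) = 28.3 m/s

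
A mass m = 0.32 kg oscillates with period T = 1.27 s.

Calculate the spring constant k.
T = 2π√(m/k) → k = m(2π/T)² = 0.32×(2π/1.27)² = 7.833 N/m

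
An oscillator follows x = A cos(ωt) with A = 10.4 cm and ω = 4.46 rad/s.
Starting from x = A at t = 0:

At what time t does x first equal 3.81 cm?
cos(ωt) = x/A = 3.81/10.4 = 0.3663
ωt = arccos(0.3663) = 1.196 rad
t = 1.196/4.46 = 0.2681 s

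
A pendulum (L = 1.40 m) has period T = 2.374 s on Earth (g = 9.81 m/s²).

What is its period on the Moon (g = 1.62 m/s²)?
T = 2π√(L/g), so T_moon/T_earth = √(g_earth/g_moon)
T_moon = 2π√(1.4/1.62) = 5.841 s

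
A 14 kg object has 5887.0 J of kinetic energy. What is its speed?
KE = ½mv² → v = √(2KE/m) = √(2×5887.0/14) = 29.0 m/s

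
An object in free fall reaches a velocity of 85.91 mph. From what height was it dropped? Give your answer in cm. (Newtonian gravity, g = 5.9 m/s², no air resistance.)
h = v²/(2g) (with unit conversion) = 12500.0 cm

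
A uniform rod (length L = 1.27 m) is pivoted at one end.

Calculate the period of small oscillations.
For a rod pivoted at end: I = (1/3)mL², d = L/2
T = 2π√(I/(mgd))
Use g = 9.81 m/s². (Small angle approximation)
I/m = (1/3)L² = 0.5376 m²; d = L/2 = 0.635 m
T = 2π√(I/(mgd)) = 2π√(0.5376/(9.81×0.635)) = 1.846 s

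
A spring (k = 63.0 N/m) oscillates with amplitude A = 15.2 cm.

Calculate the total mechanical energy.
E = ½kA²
E = ½kA² = ½×63.0×(0.152)² = 0.7278 J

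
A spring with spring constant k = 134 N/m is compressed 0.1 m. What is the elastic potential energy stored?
PE = ½kx² = ½×134×0.1² = 0.67 J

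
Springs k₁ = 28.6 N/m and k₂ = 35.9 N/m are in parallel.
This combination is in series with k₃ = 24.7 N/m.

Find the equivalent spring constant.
k₁₂ = k₁ + k₂ = 64.5 N/m (parallel)
1/k_eq = 1/k₁₂ + 1/k₃ → k_eq = 17.86 N/m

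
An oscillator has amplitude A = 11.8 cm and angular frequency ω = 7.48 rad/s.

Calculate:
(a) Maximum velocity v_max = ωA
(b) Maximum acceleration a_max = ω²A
v_max = ωA = 7.48×0.118 = 0.8826 m/s
a_max = ω²A = 7.48²×0.118 = 6.602 m/s²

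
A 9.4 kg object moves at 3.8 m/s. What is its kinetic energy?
KE = ½mv² = ½×9.4×3.8² = 67.868 J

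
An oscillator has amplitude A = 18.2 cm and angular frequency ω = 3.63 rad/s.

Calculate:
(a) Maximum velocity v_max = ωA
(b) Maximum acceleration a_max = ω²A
v_max = ωA = 3.63×0.182 = 0.6607 m/s
a_max = ω²A = 3.63²×0.182 = 2.398 m/s²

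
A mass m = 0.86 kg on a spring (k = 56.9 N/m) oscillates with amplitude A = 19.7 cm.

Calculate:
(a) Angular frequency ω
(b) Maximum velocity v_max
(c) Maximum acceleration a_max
ω = √(k/m) = √(56.9/0.86) = 8.134 rad/s
v_max = ωA = 8.134×0.197 = 1.602 m/s
a_max = ω²A = 8.134²×0.197 = 13.03 m/s²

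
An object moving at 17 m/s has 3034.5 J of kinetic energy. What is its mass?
KE = ½mv² → m = 2KE/v² = 2×3034.5/17² = 21.0 kg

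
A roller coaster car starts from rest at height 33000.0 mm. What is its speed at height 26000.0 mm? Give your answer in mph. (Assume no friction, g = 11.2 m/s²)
mgh₁ = ½mv₂² + mgh₂ → v₂ = √(2g(h₁−h₂)) = √(2×11.2×(33−26)) = 12.52 m/s = 28.01 mph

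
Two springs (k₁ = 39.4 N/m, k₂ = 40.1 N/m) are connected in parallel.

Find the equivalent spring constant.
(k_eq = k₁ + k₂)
k_eq = k₁ + k₂ = 39.4 + 40.1 = 79.5 N/m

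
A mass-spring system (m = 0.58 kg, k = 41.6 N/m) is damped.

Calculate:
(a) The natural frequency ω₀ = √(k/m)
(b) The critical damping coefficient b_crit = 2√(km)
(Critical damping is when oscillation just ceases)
ω₀ = √(k/m) = √(41.6/0.58) = 8.469 rad/s
b_crit = 2√(km) = 2√(41.6×0.58) = 9.824 kg/s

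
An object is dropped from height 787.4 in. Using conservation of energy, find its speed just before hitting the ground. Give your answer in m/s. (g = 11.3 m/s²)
mgh = ½mv² → v = √(2gh) = √(2×11.3×20) = 21.26 m/s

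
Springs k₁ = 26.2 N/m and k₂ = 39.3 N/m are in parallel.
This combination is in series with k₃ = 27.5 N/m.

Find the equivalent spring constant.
k₁₂ = k₁ + k₂ = 65.5 N/m (parallel)
1/k_eq = 1/k₁₂ + 1/k₃ → k_eq = 19.37 N/m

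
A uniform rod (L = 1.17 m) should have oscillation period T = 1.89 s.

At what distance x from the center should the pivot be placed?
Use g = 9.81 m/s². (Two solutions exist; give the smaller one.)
T = 2π√((L²/12 + x²)/(gx)). Let c = T²g/(4π²) = 0.8876.
x² − cx + L²/12 = 0 → x = (c − √(c² − L²/3))/2 = 0.1559 m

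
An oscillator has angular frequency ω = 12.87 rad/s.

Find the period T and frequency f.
T = 2π/ω = 2π/12.87 = 0.4882 s; f = ω/2π = 2.048 Hz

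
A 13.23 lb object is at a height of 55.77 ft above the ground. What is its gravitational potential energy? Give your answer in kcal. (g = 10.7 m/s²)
PE = mgh = 6.001 kg × 10.7 m/s² × 17 m = 1092 J = 0.2609 kcal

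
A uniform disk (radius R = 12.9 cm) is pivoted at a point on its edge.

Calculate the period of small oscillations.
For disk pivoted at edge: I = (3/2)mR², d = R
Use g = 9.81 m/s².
I/m = (3/2)R² = 0.02496 m²; d = R = 0.129 m
T = 2π√((3/2)R²/(gR)) = 2π√(3R/(2g)) = 0.8824 s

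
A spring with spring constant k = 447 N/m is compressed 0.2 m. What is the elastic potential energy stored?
PE = ½kx² = ½×447×0.2² = 8.94 J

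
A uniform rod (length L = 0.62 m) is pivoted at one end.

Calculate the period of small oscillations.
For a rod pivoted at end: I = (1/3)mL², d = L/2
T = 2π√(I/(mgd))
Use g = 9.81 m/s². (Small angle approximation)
I/m = (1/3)L² = 0.1281 m²; d = L/2 = 0.31 m
T = 2π√(I/(mgd)) = 2π√(0.1281/(9.81×0.31)) = 1.29 s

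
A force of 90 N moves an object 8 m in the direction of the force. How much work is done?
W = Fd = 90×8 = 720.0 J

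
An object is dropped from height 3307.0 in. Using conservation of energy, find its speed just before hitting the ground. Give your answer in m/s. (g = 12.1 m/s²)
mgh = ½mv² → v = √(2gh) = √(2×12.1×84) = 45.09 m/s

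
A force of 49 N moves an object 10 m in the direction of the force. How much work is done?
W = Fd = 49×10 = 490.0 J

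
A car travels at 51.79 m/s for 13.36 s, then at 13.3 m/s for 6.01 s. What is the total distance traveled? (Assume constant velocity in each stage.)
d₁ = v₁t₁ = 51.79 × 13.36 = 691.914 m
d₂ = v₂t₂ = 13.3 × 6.01 = 79.933 m
d_total = 691.914 + 79.933 = 771.85 m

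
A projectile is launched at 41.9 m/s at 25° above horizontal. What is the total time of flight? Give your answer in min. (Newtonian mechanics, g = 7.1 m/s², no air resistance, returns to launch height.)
T = 2v₀sin(θ)/g (with unit conversion) = 0.08313 min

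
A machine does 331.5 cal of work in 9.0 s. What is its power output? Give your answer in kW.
P = W/t = 1387 J / 9 s = 154.1 W = 0.1541 kW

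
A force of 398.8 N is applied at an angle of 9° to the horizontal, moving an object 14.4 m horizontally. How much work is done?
W = Fd cosθ = 398.8×14.4×cos(9°) = 5672.0 J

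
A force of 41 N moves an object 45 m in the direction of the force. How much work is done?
W = Fd = 41×45 = 1845.0 J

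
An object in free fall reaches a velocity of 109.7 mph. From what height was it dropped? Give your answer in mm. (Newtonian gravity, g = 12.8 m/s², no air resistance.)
h = v²/(2g) (with unit conversion) = 93940.0 mm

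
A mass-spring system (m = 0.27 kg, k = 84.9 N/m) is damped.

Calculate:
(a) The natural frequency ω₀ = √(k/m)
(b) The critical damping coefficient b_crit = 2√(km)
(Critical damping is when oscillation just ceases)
ω₀ = √(k/m) = √(84.9/0.27) = 17.73 rad/s
b_crit = 2√(km) = 2√(84.9×0.27) = 9.576 kg/s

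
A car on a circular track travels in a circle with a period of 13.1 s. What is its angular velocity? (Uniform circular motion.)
ω = 2π/T = 2π/13.1 = 0.4796 rad/s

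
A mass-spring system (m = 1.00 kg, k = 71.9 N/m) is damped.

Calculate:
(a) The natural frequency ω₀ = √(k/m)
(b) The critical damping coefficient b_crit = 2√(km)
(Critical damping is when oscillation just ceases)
ω₀ = √(k/m) = √(71.9/1.0) = 8.479 rad/s
b_crit = 2√(km) = 2√(71.9×1.0) = 16.96 kg/s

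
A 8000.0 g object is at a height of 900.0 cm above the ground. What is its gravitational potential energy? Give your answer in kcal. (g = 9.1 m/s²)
PE = mgh = 8 kg × 9.1 m/s² × 9 m = 655.2 J = 0.1566 kcal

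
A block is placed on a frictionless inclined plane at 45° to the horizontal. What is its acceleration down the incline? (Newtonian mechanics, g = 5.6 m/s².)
a = g sin(θ) = 5.6 × sin(45°) = 5.6 × 0.7071 = 3.96 m/s²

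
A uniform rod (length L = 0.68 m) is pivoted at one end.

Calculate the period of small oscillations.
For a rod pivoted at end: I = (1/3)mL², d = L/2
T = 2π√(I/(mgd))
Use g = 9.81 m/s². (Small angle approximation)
I/m = (1/3)L² = 0.1541 m²; d = L/2 = 0.34 m
T = 2π√(I/(mgd)) = 2π√(0.1541/(9.81×0.34)) = 1.351 s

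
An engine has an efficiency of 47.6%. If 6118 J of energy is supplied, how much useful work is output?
W_out = η × W_in = 0.476 × 6118 = 2912.2 J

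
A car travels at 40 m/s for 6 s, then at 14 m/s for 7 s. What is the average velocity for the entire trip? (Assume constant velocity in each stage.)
d₁ = v₁t₁ = 40 × 6 = 240 m
d₂ = v₂t₂ = 14 × 7 = 98 m
d_total = 338 m, t_total = 13 s
v_avg = d_total/t_total = 338/13 = 26.0 m/s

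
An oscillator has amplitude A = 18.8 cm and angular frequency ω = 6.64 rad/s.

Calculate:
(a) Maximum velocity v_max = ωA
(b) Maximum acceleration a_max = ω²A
v_max = ωA = 6.64×0.188 = 1.248 m/s
a_max = ω²A = 6.64²×0.188 = 8.289 m/s²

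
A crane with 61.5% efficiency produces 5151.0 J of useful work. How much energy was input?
W_in = W_out/η = 5151.0/0.615 = 8375.6 J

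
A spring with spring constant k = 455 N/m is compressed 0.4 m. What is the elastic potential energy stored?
PE = ½kx² = ½×455×0.4² = 36.4 J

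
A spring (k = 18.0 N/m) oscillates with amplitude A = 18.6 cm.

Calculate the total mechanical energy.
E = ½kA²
E = ½kA² = ½×18.0×(0.186)² = 0.3114 J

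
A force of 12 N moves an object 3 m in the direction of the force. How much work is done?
W = Fd = 12×3 = 36.0 J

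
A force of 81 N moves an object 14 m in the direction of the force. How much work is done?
W = Fd = 81×14 = 1134.0 J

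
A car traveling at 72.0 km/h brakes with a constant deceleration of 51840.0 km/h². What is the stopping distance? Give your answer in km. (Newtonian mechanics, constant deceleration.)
d = v₀² / (2a) (with unit conversion) = 0.05 km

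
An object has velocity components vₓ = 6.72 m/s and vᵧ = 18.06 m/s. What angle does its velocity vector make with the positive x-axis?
θ = arctan(vᵧ/vₓ) = arctan(18.06/6.72) = 69.59°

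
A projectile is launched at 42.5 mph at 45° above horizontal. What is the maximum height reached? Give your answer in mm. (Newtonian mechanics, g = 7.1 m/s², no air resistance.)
H = v₀²sin²(θ)/(2g) (with unit conversion) = 12710.0 mm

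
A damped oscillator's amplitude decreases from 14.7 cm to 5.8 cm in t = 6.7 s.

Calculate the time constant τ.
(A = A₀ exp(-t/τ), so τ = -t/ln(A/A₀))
A/A₀ = 5.8/14.7 = 0.3946; ln(A/A₀) = -0.93
τ = −t/ln(A/A₀) = −6.7/-0.93 = 7.204 s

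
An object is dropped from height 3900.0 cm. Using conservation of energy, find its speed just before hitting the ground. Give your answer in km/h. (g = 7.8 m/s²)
mgh = ½mv² → v = √(2gh) = √(2×7.8×39) = 24.67 m/s = 88.8 km/h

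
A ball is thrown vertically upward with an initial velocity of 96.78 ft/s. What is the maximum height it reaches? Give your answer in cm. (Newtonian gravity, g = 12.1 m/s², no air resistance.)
h_max = v₀²/(2g) (with unit conversion) = 3596.0 cm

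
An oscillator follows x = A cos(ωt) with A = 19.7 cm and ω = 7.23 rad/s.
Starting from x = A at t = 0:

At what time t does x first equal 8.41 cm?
cos(ωt) = x/A = 8.41/19.7 = 0.4269
ωt = arccos(0.4269) = 1.13 rad
t = 1.13/7.23 = 0.1563 s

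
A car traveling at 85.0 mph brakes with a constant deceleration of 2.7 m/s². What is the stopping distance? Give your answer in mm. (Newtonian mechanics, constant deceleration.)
d = v₀² / (2a) (with unit conversion) = 267400.0 mm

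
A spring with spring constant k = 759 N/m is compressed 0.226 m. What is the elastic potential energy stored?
PE = ½kx² = ½×759×0.226² = 19.38 J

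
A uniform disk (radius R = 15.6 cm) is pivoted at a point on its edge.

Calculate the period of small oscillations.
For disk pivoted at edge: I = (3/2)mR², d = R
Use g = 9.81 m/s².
I/m = (3/2)R² = 0.0365 m²; d = R = 0.156 m
T = 2π√((3/2)R²/(gR)) = 2π√(3R/(2g)) = 0.9704 s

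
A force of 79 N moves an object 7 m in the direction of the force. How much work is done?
W = Fd = 79×7 = 553.0 J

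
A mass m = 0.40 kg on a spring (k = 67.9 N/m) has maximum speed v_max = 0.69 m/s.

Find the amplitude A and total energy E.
½mv²_max = ½kA² → A = v_max√(m/k) = 0.69×√(0.4/67.9) = 0.05296 m = 5.296 cm
E = ½mv²_max = ½×0.4×0.69² = 0.09522 J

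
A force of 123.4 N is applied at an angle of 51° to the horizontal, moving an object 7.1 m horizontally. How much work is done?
W = Fd cosθ = 123.4×7.1×cos(51°) = 551.37 J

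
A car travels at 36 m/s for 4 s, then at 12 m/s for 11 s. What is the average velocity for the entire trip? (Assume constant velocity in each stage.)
d₁ = v₁t₁ = 36 × 4 = 144 m
d₂ = v₂t₂ = 12 × 11 = 132 m
d_total = 276 m, t_total = 15 s
v_avg = d_total/t_total = 276/15 = 18.4 m/s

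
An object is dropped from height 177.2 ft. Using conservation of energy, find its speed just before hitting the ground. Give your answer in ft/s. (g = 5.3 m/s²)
mgh = ½mv² → v = √(2gh) = √(2×5.3×54.01) = 23.93 m/s = 78.5 ft/s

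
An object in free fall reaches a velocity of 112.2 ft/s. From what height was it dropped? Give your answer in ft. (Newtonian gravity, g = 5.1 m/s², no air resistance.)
h = v²/(2g) (with unit conversion) = 376.2 ft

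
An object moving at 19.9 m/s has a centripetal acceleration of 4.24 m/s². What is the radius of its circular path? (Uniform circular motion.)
r = v²/a_c = 19.9²/4.24 = 93.4 m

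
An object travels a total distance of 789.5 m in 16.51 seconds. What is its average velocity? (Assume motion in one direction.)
v_avg = Δd / Δt = 789.5 / 16.51 = 47.82 m/s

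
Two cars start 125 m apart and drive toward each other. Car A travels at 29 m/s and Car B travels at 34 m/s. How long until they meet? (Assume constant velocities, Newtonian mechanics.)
Combined speed: v_combined = 29 + 34 = 63 m/s
Time to meet: t = d/63 = 125/63 = 1.98 s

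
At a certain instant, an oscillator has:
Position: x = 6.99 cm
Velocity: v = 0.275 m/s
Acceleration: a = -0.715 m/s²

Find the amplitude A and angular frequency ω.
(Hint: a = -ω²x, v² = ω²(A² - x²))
a = −ω²x → ω = √(|a|/x) = √(0.715/0.0699) = 3.198 rad/s
v² = ω²(A² − x²) → A = √(x² + v²/ω²) = √(0.0699² + 0.275²/3.198²) = 0.1108 m = 11.08 cm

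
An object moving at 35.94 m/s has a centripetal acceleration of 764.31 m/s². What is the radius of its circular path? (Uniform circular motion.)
r = v²/a_c = 35.94²/764.31 = 1.69 m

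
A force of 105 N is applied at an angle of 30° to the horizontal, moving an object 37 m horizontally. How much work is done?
W = Fd cosθ = 105×37×cos(30°) = 3364.5 J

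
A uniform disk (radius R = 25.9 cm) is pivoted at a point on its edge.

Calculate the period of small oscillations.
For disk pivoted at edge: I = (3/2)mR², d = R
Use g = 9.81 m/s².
I/m = (3/2)R² = 0.1006 m²; d = R = 0.259 m
T = 2π√((3/2)R²/(gR)) = 2π√(3R/(2g)) = 1.25 s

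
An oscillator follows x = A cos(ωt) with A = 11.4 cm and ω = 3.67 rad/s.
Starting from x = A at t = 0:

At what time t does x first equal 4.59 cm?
cos(ωt) = x/A = 4.59/11.4 = 0.4026
ωt = arccos(0.4026) = 1.156 rad
t = 1.156/3.67 = 0.3151 s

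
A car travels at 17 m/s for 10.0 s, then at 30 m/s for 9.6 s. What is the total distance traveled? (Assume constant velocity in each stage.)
d₁ = v₁t₁ = 17 × 10.0 = 170 m
d₂ = v₂t₂ = 30 × 9.6 = 288 m
d_total = 170 + 288 = 458.0 m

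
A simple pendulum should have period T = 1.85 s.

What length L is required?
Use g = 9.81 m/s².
T = 2π√(L/g) → L = g(T/2π)² = 9.81×(1.85/2π)² = 0.8505 m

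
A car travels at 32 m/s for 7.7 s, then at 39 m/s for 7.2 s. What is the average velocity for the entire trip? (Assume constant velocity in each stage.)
d₁ = v₁t₁ = 32 × 7.7 = 246.4 m
d₂ = v₂t₂ = 39 × 7.2 = 280.8 m
d_total = 527.2 m, t_total = 14.9 s
v_avg = d_total/t_total = 527.2/14.9 = 35.38 m/s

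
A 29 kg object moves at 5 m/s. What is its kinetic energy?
KE = ½mv² = ½×29×5² = 362.5 J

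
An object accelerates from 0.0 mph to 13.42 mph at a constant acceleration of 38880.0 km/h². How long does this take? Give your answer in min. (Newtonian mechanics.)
t = (v - v₀)/a (with unit conversion) = 0.03333 min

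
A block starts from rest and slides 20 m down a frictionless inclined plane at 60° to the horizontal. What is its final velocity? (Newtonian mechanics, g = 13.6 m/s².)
a = g sin(θ) = 13.6 × sin(60°) = 11.78 m/s²
v = √(2ad) = √(2 × 11.78 × 20) = 21.71 m/s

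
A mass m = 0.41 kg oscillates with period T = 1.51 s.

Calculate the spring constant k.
T = 2π√(m/k) → k = m(2π/T)² = 0.41×(2π/1.51)² = 7.099 N/m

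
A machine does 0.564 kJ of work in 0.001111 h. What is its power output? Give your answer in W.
P = W/t = 564 J / 4 s = 141 W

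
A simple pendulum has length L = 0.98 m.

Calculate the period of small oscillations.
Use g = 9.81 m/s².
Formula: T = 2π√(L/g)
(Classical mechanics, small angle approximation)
T = 2π√(L/g) = 2π√(0.98/9.81) = 1.986 s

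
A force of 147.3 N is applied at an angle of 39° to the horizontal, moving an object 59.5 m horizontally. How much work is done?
W = Fd cosθ = 147.3×59.5×cos(39°) = 6811.2 J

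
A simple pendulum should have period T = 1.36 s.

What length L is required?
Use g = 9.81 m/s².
T = 2π√(L/g) → L = g(T/2π)² = 9.81×(1.36/2π)² = 0.4596 m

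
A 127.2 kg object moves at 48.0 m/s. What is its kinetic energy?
KE = ½mv² = ½×127.2×48.0² = 146534.4 J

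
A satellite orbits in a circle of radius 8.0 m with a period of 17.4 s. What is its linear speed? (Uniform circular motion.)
v = 2πr/T = 2π×8.0/17.4 = 2.89 m/s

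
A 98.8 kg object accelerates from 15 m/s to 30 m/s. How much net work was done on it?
W_net = ΔKE = ½m(v₂² − v₁²) = ½×98.8×(30² − 15²) = 33345.0 J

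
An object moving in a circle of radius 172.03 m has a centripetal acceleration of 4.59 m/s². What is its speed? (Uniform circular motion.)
v = √(a_c × r) = √(4.59 × 172.03) = 28.1 m/s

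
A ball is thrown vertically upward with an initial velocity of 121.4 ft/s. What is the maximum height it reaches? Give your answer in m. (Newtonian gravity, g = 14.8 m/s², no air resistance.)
h_max = v₀²/(2g) (with unit conversion) = 46.26 m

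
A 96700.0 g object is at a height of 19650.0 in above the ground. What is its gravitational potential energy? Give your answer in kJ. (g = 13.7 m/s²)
PE = mgh = 96.7 kg × 13.7 m/s² × 499.1 m = 6.612e+05 J = 661.2 kJ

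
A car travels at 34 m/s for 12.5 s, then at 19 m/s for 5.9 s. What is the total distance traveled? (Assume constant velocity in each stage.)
d₁ = v₁t₁ = 34 × 12.5 = 425 m
d₂ = v₂t₂ = 19 × 5.9 = 112.1 m
d_total = 425 + 112.1 = 537.1 m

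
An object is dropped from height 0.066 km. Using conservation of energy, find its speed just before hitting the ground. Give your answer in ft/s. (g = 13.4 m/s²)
mgh = ½mv² → v = √(2gh) = √(2×13.4×66) = 42.06 m/s = 138.0 ft/s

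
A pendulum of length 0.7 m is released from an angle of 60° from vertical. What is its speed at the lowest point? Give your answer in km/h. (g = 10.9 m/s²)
h = L(1 − cosθ) = 0.7×(1 − cos60°) = 0.35 m
v = √(2gh) = √(2×10.9×0.35) = 2.762 m/s = 9.944 km/h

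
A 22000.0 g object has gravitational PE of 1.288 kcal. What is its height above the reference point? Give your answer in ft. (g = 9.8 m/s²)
PE = mgh → h = PE/(mg) = 5389 J / (22 kg × 9.8 m/s²) = 25 m = 82.01 ft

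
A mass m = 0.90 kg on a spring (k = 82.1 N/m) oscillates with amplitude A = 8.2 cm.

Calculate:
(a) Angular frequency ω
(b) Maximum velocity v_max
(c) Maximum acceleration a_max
ω = √(k/m) = √(82.1/0.9) = 9.551 rad/s
v_max = ωA = 9.551×0.082 = 0.7832 m/s
a_max = ω²A = 9.551²×0.082 = 7.48 m/s²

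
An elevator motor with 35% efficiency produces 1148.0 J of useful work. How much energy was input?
W_in = W_out/η = 1148.0/0.35 = 3280.0 J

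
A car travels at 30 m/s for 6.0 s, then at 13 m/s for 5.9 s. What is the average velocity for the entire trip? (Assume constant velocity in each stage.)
d₁ = v₁t₁ = 30 × 6.0 = 180 m
d₂ = v₂t₂ = 13 × 5.9 = 76.7 m
d_total = 256.7 m, t_total = 11.9 s
v_avg = d_total/t_total = 256.7/11.9 = 21.57 m/s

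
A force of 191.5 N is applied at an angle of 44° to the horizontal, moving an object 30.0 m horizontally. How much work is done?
W = Fd cosθ = 191.5×30.0×cos(44°) = 4132.6 J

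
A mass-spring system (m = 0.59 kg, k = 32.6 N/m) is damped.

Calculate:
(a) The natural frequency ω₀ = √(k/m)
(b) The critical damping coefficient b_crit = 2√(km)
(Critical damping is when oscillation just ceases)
ω₀ = √(k/m) = √(32.6/0.59) = 7.433 rad/s
b_crit = 2√(km) = 2√(32.6×0.59) = 8.771 kg/s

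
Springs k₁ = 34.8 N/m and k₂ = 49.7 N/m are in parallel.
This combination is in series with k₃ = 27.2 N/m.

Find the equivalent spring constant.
k₁₂ = k₁ + k₂ = 84.5 N/m (parallel)
1/k_eq = 1/k₁₂ + 1/k₃ → k_eq = 20.58 N/m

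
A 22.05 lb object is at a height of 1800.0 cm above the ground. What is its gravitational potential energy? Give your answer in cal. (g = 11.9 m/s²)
PE = mgh = 10 kg × 11.9 m/s² × 18 m = 2142 J = 512.0 cal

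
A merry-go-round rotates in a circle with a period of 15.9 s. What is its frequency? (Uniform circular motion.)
f = 1/T = 1/15.9 = 0.0629 Hz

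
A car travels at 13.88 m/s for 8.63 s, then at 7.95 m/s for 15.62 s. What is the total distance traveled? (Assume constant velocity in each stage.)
d₁ = v₁t₁ = 13.88 × 8.63 = 119.784 m
d₂ = v₂t₂ = 7.95 × 15.62 = 124.179 m
d_total = 119.784 + 124.179 = 243.96 m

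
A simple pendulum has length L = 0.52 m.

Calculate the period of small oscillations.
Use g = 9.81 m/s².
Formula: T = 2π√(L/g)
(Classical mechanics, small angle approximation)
T = 2π√(L/g) = 2π√(0.52/9.81) = 1.447 s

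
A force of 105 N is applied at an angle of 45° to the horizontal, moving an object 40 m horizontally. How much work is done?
W = Fd cosθ = 105×40×cos(45°) = 2969.8 J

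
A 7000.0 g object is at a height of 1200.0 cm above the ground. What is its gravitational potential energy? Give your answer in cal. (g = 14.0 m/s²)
PE = mgh = 7 kg × 14.0 m/s² × 12 m = 1176 J = 281.1 cal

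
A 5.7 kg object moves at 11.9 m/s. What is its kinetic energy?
KE = ½mv² = ½×5.7×11.9² = 403.5885 J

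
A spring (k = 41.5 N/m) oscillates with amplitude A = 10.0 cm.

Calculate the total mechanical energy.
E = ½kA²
E = ½kA² = ½×41.5×(0.1)² = 0.2075 J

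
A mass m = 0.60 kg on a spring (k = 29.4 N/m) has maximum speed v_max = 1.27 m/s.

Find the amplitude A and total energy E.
½mv²_max = ½kA² → A = v_max√(m/k) = 1.27×√(0.6/29.4) = 0.1814 m = 18.14 cm
E = ½mv²_max = ½×0.6×1.27² = 0.4839 J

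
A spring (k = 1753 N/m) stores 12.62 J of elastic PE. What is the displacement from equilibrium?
PE = ½kx² → x = √(2PE/k) = √(2×12.62/1753) = 0.12 m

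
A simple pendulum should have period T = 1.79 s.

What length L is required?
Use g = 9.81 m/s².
T = 2π√(L/g) → L = g(T/2π)² = 9.81×(1.79/2π)² = 0.7962 m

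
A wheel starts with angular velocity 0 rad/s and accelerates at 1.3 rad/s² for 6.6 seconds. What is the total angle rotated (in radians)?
θ = ω₀t + ½αt² = 0×6.6 + ½×1.3×6.6² = 28.31 rad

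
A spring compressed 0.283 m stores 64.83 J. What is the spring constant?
PE = ½kx² → k = 2PE/x² = 2×64.83/0.283² = 1619.0 N/m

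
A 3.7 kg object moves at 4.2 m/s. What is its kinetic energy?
KE = ½mv² = ½×3.7×4.2² = 32.634 J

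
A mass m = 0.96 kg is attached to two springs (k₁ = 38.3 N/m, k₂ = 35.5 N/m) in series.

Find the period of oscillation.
k_eq = k₁k₂/(k₁+k₂) = 18.42 N/m
T = 2π√(m/k_eq) = 2π√(0.96/18.42) = 1.434 s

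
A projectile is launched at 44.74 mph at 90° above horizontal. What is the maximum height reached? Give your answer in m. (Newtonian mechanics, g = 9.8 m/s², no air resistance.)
H = v₀²sin²(θ)/(2g) (with unit conversion) = 20.41 m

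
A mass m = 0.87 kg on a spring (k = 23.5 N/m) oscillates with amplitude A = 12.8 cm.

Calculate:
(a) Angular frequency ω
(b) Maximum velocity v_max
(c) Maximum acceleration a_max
ω = √(k/m) = √(23.5/0.87) = 5.197 rad/s
v_max = ωA = 5.197×0.128 = 0.6652 m/s
a_max = ω²A = 5.197²×0.128 = 3.457 m/s²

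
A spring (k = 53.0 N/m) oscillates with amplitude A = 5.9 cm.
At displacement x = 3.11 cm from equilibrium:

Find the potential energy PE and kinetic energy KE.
E_total = ½kA² = ½×53.0×(0.059)² = 0.09225 J
PE = ½kx² = ½×53.0×(0.0311)² = 0.02563 J
KE = E_total − PE = 0.06662 J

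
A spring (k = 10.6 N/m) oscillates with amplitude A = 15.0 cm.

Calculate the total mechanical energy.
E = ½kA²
E = ½kA² = ½×10.6×(0.15)² = 0.1192 J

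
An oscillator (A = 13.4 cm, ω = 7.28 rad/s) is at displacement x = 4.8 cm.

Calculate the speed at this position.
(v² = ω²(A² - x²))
v = ω√(A² − x²) = 7.28×√(0.134² − 0.048²) = 0.9108 m/s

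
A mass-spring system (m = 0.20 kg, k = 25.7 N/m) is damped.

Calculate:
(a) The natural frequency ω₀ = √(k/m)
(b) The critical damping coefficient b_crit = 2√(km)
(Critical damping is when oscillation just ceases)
ω₀ = √(k/m) = √(25.7/0.2) = 11.34 rad/s
b_crit = 2√(km) = 2√(25.7×0.2) = 4.534 kg/s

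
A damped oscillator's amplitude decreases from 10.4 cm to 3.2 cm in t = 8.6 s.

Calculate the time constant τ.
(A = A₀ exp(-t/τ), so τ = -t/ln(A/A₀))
A/A₀ = 3.2/10.4 = 0.3077; ln(A/A₀) = -1.179
τ = −t/ln(A/A₀) = −8.6/-1.179 = 7.296 s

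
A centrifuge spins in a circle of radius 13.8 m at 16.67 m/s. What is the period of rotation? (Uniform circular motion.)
T = 2πr/v = 2π×13.8/16.67 = 5.2 s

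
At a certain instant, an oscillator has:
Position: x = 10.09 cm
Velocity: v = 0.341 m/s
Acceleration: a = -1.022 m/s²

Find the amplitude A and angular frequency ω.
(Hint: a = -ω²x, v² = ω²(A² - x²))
a = −ω²x → ω = √(|a|/x) = √(1.022/0.1009) = 3.183 rad/s
v² = ω²(A² − x²) → A = √(x² + v²/ω²) = √(0.1009² + 0.341²/3.183²) = 0.1472 m = 14.72 cm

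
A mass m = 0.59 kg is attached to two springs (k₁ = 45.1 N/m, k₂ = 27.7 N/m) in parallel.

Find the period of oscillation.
k_eq = k₁+k₂ = 72.8 N/m
T = 2π√(m/k_eq) = 2π√(0.59/72.8) = 0.5656 s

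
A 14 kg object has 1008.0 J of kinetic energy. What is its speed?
KE = ½mv² → v = √(2KE/m) = √(2×1008.0/14) = 12.0 m/s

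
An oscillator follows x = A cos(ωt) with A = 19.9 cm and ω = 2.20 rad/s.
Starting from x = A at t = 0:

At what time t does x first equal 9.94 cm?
cos(ωt) = x/A = 9.94/19.9 = 0.4995
ωt = arccos(0.4995) = 1.048 rad
t = 1.048/2.2 = 0.4763 s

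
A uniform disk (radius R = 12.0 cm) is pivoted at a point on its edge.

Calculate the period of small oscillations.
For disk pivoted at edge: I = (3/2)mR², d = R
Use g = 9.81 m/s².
I/m = (3/2)R² = 0.0216 m²; d = R = 0.12 m
T = 2π√((3/2)R²/(gR)) = 2π√(3R/(2g)) = 0.8511 s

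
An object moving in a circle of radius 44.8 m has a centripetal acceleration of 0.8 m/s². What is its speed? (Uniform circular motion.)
v = √(a_c × r) = √(0.8 × 44.8) = 5.99 m/s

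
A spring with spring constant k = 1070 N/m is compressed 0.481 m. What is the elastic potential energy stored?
PE = ½kx² = ½×1070×0.481² = 123.8 J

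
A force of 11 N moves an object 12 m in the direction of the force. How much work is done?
W = Fd = 11×12 = 132.0 J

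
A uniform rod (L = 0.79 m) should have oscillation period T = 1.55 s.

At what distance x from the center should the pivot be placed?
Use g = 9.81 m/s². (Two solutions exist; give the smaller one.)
T = 2π√((L²/12 + x²)/(gx)). Let c = T²g/(4π²) = 0.597.
x² − cx + L²/12 = 0 → x = (c − √(c² − L²/3))/2 = 0.1059 m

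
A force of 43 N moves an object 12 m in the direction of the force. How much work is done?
W = Fd = 43×12 = 516.0 J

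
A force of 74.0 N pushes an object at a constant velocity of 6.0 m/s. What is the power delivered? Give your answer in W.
P = Fv = 74 N × 6 m/s = 444 W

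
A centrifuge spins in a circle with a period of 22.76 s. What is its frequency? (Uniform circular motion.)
f = 1/T = 1/22.76 = 0.0439 Hz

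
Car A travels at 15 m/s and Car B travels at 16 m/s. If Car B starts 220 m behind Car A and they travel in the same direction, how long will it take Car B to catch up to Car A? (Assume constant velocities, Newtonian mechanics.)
Relative speed: v_rel = 16 - 15 = 1 m/s
Time to catch: t = d₀/v_rel = 220/1 = 220.0 s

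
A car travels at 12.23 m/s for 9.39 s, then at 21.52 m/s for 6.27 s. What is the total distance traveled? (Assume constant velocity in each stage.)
d₁ = v₁t₁ = 12.23 × 9.39 = 114.84 m
d₂ = v₂t₂ = 21.52 × 6.27 = 134.93 m
d_total = 114.84 + 134.93 = 249.77 m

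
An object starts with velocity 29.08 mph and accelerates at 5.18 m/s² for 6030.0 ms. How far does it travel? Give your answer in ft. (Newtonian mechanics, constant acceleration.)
d = v₀t + ½at² (with unit conversion) = 566.2 ft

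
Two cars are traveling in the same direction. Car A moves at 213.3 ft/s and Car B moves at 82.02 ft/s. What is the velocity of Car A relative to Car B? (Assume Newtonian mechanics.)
v_rel = v_A - v_B = 213.3 - 82.02 = 131.3 ft/s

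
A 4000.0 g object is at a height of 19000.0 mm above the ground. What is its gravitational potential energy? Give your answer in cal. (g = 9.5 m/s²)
PE = mgh = 4 kg × 9.5 m/s² × 19 m = 722 J = 172.6 cal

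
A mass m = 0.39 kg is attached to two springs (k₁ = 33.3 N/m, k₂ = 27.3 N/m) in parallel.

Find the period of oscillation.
k_eq = k₁+k₂ = 60.6 N/m
T = 2π√(m/k_eq) = 2π√(0.39/60.6) = 0.5041 s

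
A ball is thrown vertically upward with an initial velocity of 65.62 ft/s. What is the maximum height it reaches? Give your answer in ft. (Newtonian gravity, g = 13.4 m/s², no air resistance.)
h_max = v₀²/(2g) (with unit conversion) = 48.97 ft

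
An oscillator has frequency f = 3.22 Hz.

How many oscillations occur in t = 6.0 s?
n = f×t = 3.22×6.0 = 19.32 oscillations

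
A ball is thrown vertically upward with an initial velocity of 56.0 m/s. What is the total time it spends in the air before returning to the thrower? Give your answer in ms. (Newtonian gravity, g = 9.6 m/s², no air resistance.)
t_total = 2v₀/g (with unit conversion) = 11670.0 ms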